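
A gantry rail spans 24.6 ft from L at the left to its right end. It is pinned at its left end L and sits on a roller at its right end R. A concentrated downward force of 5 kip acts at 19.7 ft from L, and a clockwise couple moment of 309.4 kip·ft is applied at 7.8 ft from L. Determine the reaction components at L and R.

ΣM about L: R_y·24.6 − 5·19.7 − 309.4 = 0 → R_y = 407.9/24.6 = 16.5813 ≈ 16.58 kip.
ΣF_y = 0: L_y + 16.5813 − 5 = 0 → L_y = -11.58 kip.
ΣF_x = 0: no horizontal applied forces, so L_x = 0.

L_x = 0, L_y = -11.58 kip, R_y = 16.58 kip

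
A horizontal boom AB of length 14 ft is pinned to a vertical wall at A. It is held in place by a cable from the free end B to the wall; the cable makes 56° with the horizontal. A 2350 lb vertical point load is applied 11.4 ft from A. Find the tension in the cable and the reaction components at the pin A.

T = 2308 lb, A_x = 1291 lb, A_y = 436.4 lb

ΣM about A: T·sin56°·14 − 2350·11.4 = 0 → T = 26790/(14·0.829038) = 2308.18 ≈ 2308 lb.
ΣF_x = 0: A_x − T·cos56° = 0 → A_x = 2308.18 × 0.559193 = 1291 lb.
ΣF_y = 0: A_y + T·sin56° − 2350 = 0 → A_y = 2350 − 2308.18 × 0.829038 = 436.4 lb.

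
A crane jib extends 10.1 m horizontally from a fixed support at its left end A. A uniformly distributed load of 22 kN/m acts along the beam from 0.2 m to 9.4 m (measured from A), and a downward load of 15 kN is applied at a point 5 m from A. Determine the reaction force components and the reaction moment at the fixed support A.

Resultant of the distributed load: 22 × 9.2 = 202.4 kN at 4.8 m from A.
ΣF_x = 0: A_x = 0.
ΣF_y = 0: A_y − 22·9.2 − 15 = 0 → A_y = 217.4 kN.
ΣM about A: M_A − (22·9.2)·4.8 − 15·5 = 0 → M_A = 1047 kN·m.

A_x = 0, A_y = 217.4 kN, M_A = 1047 kN·m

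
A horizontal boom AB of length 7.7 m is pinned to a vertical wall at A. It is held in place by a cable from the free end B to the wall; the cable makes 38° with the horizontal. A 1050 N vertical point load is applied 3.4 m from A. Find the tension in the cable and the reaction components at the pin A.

ΣM about A: T·sin38°·7.7 − 1050·3.4 = 0 → T = 3570/(7.7·0.615661) = 753.071 ≈ 753.1 N.
ΣF_x = 0: A_x − T·cos38° = 0 → A_x = 753.071 × 0.788011 = 593.4 N.
ΣF_y = 0: A_y + T·sin38° − 1050 = 0 → A_y = 1050 − 753.071 × 0.615661 = 586.4 N.

T = 753.1 N, A_x = 593.4 N, A_y = 586.4 N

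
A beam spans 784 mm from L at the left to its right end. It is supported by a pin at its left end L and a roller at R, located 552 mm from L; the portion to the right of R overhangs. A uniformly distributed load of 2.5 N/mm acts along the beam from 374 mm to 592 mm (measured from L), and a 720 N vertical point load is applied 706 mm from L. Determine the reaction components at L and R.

L_x = 0, L_y = -132.7 N, R_y = 1398 N

Resultant of the distributed load: 2.5 × 218 = 545 N at 483 mm from L.
Taking moments about L: R_y·552 − (2.5·218)·483 − 720·706 = 0 → R_y = 771555/552 = 1397.74 ≈ 1398 N.
ΣF_y = 0: L_y + 1397.74 − 2.5·218 − 720 = 0 → L_y = -132.7 N.
ΣF_x = 0: no horizontal applied forces, so L_x = 0.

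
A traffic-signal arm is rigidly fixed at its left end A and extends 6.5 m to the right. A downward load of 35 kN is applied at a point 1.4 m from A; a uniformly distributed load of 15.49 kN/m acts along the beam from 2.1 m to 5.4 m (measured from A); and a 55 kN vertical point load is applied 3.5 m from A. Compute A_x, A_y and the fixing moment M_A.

Resultant of the distributed load: 15.49 × 3.3 = 51.117 kN at 3.75 m from A.
ΣF_x = 0: A_x = 0.
ΣF_y = 0: A_y − 35 − 15.49·3.3 − 55 = 0 → A_y = 141.1 kN.
ΣM about A: M_A − 35·1.4 − (15.49·3.3)·3.75 − 55·3.5 = 0 → M_A = 433.2 kN·m.

A_x = 0, A_y = 141.1 kN, M_A = 433.2 kN·m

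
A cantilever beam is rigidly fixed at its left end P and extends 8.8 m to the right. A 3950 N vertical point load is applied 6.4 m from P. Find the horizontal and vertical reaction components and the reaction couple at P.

P_x = 0, P_y = 3950 N, M_P = 25280 N·m

ΣF_x = 0: P_x = 0.
ΣF_y = 0: P_y − 3950 = 0 → P_y = 3950 N.
ΣM about P: M_P − 3950·6.4 = 0 → M_P = 25280 N·m.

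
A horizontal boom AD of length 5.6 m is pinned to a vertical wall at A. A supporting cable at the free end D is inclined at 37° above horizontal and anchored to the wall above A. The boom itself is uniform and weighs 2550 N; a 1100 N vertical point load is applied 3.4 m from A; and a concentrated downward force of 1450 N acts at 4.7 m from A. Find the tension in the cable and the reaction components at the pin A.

T = 5250 N, A_x = 4193 N, A_y = 1940 N

ΣM about A: T·sin37°·5.6 − 2550·2.8 − 1100·3.4 − 1450·4.7 = 0 → T = 17695/(5.6·0.601815) = 5250.49 ≈ 5250 N.
ΣF_x = 0: A_x − T·cos37° = 0 → A_x = 5250.49 × 0.798636 = 4193 N.
ΣF_y = 0: A_y + T·sin37° − 2550 − 1100 − 1450 = 0 → A_y = 5100 − 5250.49 × 0.601815 = 1940 N.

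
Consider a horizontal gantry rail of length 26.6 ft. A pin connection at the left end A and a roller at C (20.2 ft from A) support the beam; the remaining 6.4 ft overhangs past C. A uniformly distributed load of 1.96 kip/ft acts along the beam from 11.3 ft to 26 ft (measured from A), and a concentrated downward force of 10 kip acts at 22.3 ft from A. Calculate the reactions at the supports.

A_x = 0, A_y = 1.171 kip, C_y = 37.64 kip

Resultant of the distributed load: 1.96 × 14.7 = 28.812 kip at 18.65 ft from A.
ΣM about A: C_y·20.2 − (1.96·14.7)·18.65 − 10·22.3 = 0 → C_y = 760.3438/20.2 = 37.6408 ≈ 37.64 kip.
ΣF_y = 0: A_y + 37.6408 − 1.96·14.7 − 10 = 0 → A_y = 1.171 kip.
ΣF_x = 0: no horizontal applied forces, so A_x = 0.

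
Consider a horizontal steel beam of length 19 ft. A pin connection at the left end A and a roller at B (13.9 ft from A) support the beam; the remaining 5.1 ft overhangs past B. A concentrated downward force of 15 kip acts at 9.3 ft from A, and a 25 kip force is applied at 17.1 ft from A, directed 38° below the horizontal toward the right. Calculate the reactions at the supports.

A_x = -19.70 kip, A_y = 1.421 kip, B_y = 28.97 kip

Moments about A: B_y·13.9 − 15·9.3 − 25·sin38°·17.1 = 0 → B_y = 402.695/13.9 = 28.9709 ≈ 28.97 kip.
ΣF_y = 0: A_y + 28.9709 − 15 − 25·sin38° = 0 → A_y = 1.421 kip.
ΣF_x = 0: A_x + 25·cos38° = 0 → A_x = -19.70 kip.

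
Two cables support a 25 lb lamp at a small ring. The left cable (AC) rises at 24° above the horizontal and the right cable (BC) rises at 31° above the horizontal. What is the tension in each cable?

ΣF_x = 0: −T_AC·cos24° + T_BC·cos31° = 0 → T_BC = 1.06577·T_AC.
ΣF_y = 0: T_AC·sin24° + T_BC·sin31° = 25.
Substitute: T_AC·(0.406737 + 1.06577·0.515038) = 25 → T_AC = 26.1602 ≈ 26.16 lb.
Then T_BC = 1.06577 × 26.1602 = 27.88 lb.

T_AC = 26.16 lb, T_BC = 27.88 lb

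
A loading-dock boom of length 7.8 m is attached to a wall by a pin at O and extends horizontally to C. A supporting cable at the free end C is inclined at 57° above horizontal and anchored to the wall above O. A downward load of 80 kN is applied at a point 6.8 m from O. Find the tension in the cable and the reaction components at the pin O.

ΣM about O: T·sin57°·7.8 − 80·6.8 = 0 → T = 544/(7.8·0.838671) = 83.1597 ≈ 83.16 kN.
ΣF_x = 0: O_x − T·cos57° = 0 → O_x = 83.1597 × 0.544639 = 45.29 kN.
ΣF_y = 0: O_y + T·sin57° − 80 = 0 → O_y = 80 − 83.1597 × 0.838671 = 10.26 kN.

T = 83.16 kN, O_x = 45.29 kN, O_y = 10.26 kN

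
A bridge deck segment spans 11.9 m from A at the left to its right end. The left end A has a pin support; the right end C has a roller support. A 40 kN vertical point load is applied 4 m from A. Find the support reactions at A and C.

Taking moments about A: C_y·11.9 − 40·4 = 0 → C_y = 160/11.9 = 13.4454 ≈ 13.45 kN.
ΣF_y = 0: A_y + 13.4454 − 40 = 0 → A_y = 26.55 kN.
ΣF_x = 0: no horizontal applied forces, so A_x = 0.

A_x = 0, A_y = 26.55 kN, C_y = 13.45 kN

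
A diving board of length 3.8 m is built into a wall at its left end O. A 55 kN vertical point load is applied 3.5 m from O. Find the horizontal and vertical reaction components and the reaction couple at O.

O_x = 0, O_y = 55.00 kN, M_O = 192.5 kN·m

ΣF_x = 0: O_x = 0.
ΣF_y = 0: O_y − 55 = 0 → O_y = 55.00 kN.
ΣM about O: M_O − 55·3.5 = 0 → M_O = 192.5 kN·m.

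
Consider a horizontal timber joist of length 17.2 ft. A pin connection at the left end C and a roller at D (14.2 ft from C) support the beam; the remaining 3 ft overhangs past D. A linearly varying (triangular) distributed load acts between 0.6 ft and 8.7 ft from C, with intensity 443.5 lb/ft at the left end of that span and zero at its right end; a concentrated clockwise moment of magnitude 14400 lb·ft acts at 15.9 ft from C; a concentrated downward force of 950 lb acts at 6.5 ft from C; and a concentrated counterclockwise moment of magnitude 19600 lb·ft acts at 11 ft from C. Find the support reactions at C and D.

C_x = 0, C_y = 2260 lb, D_y = 486.1 lb

Resultant of the triangular load: ½ × 443.5 × 8.1 = 1796.175 lb, acting at 3.3 ft from C (one-third of the span from the peak).
Taking moments about C: D_y·14.2 − (½·443.5·8.1)·3.3 − 14400 − 950·6.5 + 19600 = 0 → D_y = 6902.3775/14.2 = 486.083 ≈ 486.1 lb.
ΣF_y = 0: C_y + 486.083 − ½·443.5·8.1 − 950 = 0 → C_y = 2260 lb.
ΣF_x = 0: no horizontal applied forces, so C_x = 0.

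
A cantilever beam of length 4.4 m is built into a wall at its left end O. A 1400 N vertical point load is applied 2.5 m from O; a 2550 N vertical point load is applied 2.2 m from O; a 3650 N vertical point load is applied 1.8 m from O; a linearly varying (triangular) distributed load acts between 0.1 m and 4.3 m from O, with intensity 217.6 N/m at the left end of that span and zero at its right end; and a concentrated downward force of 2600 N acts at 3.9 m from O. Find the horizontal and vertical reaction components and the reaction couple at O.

Resultant of the triangular load: ½ × 217.6 × 4.2 = 456.96 N, acting at 1.5 m from O (one-third of the span from the peak).
ΣF_x = 0: O_x = 0.
ΣF_y = 0: O_y − 1400 − 2550 − 3650 − ½·217.6·4.2 − 2600 = 0 → O_y = 10660 N.
ΣM about O: M_O − 1400·2.5 − 2550·2.2 − 3650·1.8 − (½·217.6·4.2)·1.5 − 2600·3.9 = 0 → M_O = 26510 N·m.

O_x = 0, O_y = 10660 N, M_O = 26510 N·m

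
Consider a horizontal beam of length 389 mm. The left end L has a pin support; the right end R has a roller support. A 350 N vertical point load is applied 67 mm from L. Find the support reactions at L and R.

L_x = 0, L_y = 289.7 N, R_y = 60.28 N

Taking moments about L: R_y·389 − 350·67 = 0 → R_y = 23450/389 = 60.2828 ≈ 60.28 N.
ΣF_y = 0: L_y + 60.2828 − 350 = 0 → L_y = 289.7 N.
ΣF_x = 0: no horizontal applied forces, so L_x = 0.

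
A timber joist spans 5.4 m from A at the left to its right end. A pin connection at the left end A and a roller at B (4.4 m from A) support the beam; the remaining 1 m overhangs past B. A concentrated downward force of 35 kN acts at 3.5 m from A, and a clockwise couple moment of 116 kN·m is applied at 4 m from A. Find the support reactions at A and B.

A_x = 0, A_y = -19.20 kN, B_y = 54.20 kN

ΣM about A: B_y·4.4 − 35·3.5 − 116 = 0 → B_y = 238.5/4.4 = 54.2045 ≈ 54.20 kN.
ΣF_y = 0: A_y + 54.2045 − 35 = 0 → A_y = -19.20 kN.
ΣF_x = 0: no horizontal applied forces, so A_x = 0.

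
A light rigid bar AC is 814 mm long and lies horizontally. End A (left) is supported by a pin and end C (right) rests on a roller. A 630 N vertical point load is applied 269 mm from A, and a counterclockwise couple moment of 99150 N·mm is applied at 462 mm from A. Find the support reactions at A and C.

A_x = 0, A_y = 543.6 N, C_y = 86.39 N

Taking moments about A: C_y·814 − 630·269 + 99150 = 0 → C_y = 70320/814 = 86.3882 ≈ 86.39 N.
ΣF_y = 0: A_y + 86.3882 − 630 = 0 → A_y = 543.6 N.
ΣF_x = 0: no horizontal applied forces, so A_x = 0.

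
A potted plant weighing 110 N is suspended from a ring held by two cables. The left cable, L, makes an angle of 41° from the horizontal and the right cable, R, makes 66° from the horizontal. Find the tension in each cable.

ΣF_x = 0: −T_L·cos41° + T_R·cos66° = 0 → T_R = 1.85552·T_L.
ΣF_y = 0: T_L·sin41° + T_R·sin66° = 110.
Substitute: T_L·(0.656059 + 1.85552·0.913545) = 110 → T_L = 46.7854 ≈ 46.79 N.
Then T_R = 1.85552 × 46.7854 = 86.81 N.

T_L = 46.79 N, T_R = 86.81 N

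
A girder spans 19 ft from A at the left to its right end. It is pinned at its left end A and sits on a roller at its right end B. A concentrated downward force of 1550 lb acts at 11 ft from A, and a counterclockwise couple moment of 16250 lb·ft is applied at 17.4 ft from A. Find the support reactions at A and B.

A_x = 0, A_y = 1508 lb, B_y = 42.11 lb

ΣM about A: B_y·19 − 1550·11 + 16250 = 0 → B_y = 800/19 = 42.1053 ≈ 42.11 lb.
ΣF_y = 0: A_y + 42.1053 − 1550 = 0 → A_y = 1508 lb.
ΣF_x = 0: no horizontal applied forces, so A_x = 0.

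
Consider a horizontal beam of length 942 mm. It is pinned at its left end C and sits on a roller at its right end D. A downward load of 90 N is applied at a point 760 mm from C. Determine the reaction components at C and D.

C_x = 0, C_y = 17.39 N, D_y = 72.61 N

Moments about C: D_y·942 − 90·760 = 0 → D_y = 68400/942 = 72.6115 ≈ 72.61 N.
ΣF_y = 0: C_y + 72.6115 − 90 = 0 → C_y = 17.39 N.
ΣF_x = 0: no horizontal applied forces, so C_x = 0.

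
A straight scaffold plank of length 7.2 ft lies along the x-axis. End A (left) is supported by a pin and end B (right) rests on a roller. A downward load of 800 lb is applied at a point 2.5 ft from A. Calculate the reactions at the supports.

A_x = 0, A_y = 522.2 lb, B_y = 277.8 lb

Moments about A: B_y·7.2 − 800·2.5 = 0 → B_y = 2000/7.2 = 277.778 ≈ 277.8 lb.
ΣF_y = 0: A_y + 277.778 − 800 = 0 → A_y = 522.2 lb.
ΣF_x = 0: no horizontal applied forces, so A_x = 0.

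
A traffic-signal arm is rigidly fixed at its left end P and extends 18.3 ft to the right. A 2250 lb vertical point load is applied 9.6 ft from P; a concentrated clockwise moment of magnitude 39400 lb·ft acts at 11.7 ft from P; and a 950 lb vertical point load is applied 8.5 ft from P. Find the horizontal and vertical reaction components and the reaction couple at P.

ΣF_x = 0: P_x = 0.
ΣF_y = 0: P_y − 2250 − 950 = 0 → P_y = 3200 lb.
ΣM about P: M_P − 2250·9.6 − 39400 − 950·8.5 = 0 → M_P = 69080 lb·ft.

P_x = 0, P_y = 3200 lb, M_P = 69080 lb·ft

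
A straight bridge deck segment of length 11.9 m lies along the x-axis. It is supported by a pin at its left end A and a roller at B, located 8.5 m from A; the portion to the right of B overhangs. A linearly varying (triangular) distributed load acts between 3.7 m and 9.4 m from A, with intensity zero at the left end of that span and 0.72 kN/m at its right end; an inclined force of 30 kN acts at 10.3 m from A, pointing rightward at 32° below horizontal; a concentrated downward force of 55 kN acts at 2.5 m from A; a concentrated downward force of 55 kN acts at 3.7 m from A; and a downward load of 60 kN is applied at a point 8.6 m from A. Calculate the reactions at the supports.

Resultant of the triangular load: ½ × 0.72 × 5.7 = 2.052 kN, acting at 7.5 m from A (one-third of the span from the peak).
Moments about A: B_y·8.5 − (½·0.72·5.7)·7.5 − 30·sin32°·10.3 − 55·2.5 − 55·3.7 − 60·8.6 = 0 → B_y = 1036.14/8.5 = 121.899 ≈ 121.9 kN.
ΣF_y = 0: A_y + 121.899 − ½·0.72·5.7 − 30·sin32° − 55 − 55 − 60 = 0 → A_y = 66.05 kN.
ΣF_x = 0: A_x + 30·cos32° = 0 → A_x = -25.44 kN.

A_x = -25.44 kN, A_y = 66.05 kN, B_y = 121.9 kN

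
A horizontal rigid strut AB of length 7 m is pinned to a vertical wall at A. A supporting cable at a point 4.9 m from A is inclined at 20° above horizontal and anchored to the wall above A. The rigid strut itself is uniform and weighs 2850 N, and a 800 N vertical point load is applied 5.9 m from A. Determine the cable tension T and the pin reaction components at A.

T = 8768 N, A_x = 8240 N, A_y = 651.0 N

ΣM about A: T·sin20°·4.9 − 2850·3.5 − 800·5.9 = 0 → T = 14695/(4.9·0.34202) = 8768.43 ≈ 8768 N.
ΣF_x = 0: A_x − T·cos20° = 0 → A_x = 8768.43 × 0.939693 = 8240 N.
ΣF_y = 0: A_y + T·sin20° − 2850 − 800 = 0 → A_y = 3650 − 8768.43 × 0.34202 = 651.0 N.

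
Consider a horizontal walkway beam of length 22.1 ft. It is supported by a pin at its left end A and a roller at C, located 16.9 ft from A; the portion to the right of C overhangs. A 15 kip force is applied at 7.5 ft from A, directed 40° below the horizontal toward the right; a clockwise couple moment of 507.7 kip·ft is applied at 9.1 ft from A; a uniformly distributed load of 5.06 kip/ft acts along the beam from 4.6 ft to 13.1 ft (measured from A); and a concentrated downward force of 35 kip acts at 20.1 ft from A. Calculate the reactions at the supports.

Resultant of the distributed load: 5.06 × 8.5 = 43.01 kip at 8.85 ft from A.
ΣM about A: C_y·16.9 − 15·sin40°·7.5 − 507.7 − (5.06·8.5)·8.85 − 35·20.1 = 0 → C_y = 1664.15/16.9 = 98.4704 ≈ 98.47 kip.
ΣF_y = 0: A_y + 98.4704 − 15·sin40° − 5.06·8.5 − 35 = 0 → A_y = -10.82 kip.
ΣF_x = 0: A_x + 15·cos40° = 0 → A_x = -11.49 kip.

A_x = -11.49 kip, A_y = -10.82 kip, C_y = 98.47 kip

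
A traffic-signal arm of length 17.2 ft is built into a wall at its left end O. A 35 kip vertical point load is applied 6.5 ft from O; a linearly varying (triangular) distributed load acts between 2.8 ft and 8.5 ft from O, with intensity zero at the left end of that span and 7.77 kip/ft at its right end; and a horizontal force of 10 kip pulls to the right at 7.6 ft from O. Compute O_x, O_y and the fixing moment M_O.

O_x = -10.00 kip, O_y = 57.14 kip, M_O = 373.7 kip·ft

Resultant of the triangular load: ½ × 7.77 × 5.7 = 22.1445 kip, acting at 6.6 ft from O (one-third of the span from the peak).
ΣF_x = 0: O_x + 10 = 0 → O_x = -10.00 kip.
ΣF_y = 0: O_y − 35 − ½·7.77·5.7 = 0 → O_y = 57.14 kip.
ΣM about O: M_O − 35·6.5 − (½·7.77·5.7)·6.6 = 0 → M_O = 373.7 kip·ft.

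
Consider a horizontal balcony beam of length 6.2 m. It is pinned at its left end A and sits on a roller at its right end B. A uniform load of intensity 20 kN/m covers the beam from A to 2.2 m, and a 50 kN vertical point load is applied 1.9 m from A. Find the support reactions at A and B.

Resultant of the distributed load: 20 × 2.2 = 44 kN at 1.1 m from A.
Moments about A: B_y·6.2 − (20·2.2)·1.1 − 50·1.9 = 0 → B_y = 143.4/6.2 = 23.129 ≈ 23.13 kN.
ΣF_y = 0: A_y + 23.129 − 20·2.2 − 50 = 0 → A_y = 70.87 kN.
ΣF_x = 0: no horizontal applied forces, so A_x = 0.

A_x = 0, A_y = 70.87 kN, B_y = 23.13 kN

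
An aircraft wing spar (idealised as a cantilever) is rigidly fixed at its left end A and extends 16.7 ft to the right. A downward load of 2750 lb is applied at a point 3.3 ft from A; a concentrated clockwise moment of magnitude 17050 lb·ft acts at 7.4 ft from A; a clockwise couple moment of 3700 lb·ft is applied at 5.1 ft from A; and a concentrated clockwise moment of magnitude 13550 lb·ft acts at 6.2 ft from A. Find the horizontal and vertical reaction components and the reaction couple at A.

ΣF_x = 0: A_x = 0.
ΣF_y = 0: A_y − 2750 = 0 → A_y = 2750 lb.
ΣM about A: M_A − 2750·3.3 − 17050 − 3700 − 13550 = 0 → M_A = 43380 lb·ft.

A_x = 0, A_y = 2750 lb, M_A = 43380 lb·ft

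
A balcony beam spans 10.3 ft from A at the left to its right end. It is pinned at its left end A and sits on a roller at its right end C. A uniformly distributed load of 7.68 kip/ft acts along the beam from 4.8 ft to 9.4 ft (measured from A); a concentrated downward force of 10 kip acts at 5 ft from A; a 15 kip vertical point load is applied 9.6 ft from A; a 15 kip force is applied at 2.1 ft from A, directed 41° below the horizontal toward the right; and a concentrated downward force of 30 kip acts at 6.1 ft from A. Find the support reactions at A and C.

Resultant of the distributed load: 7.68 × 4.6 = 35.328 kip at 7.1 ft from A.
Moments about A: C_y·10.3 − (7.68·4.6)·7.1 − 10·5 − 15·9.6 − 15·sin41°·2.1 − 30·6.1 = 0 → C_y = 648.495/10.3 = 62.9607 ≈ 62.96 kip.
ΣF_y = 0: A_y + 62.9607 − 7.68·4.6 − 10 − 15 − 15·sin41° − 30 = 0 → A_y = 37.21 kip.
ΣF_x = 0: A_x + 15·cos41° = 0 → A_x = -11.32 kip.

A_x = -11.32 kip, A_y = 37.21 kip, C_y = 62.96 kip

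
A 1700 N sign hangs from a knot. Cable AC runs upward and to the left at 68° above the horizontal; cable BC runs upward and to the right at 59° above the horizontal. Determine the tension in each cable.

ΣF_x = 0: −T_AC·cos68° + T_BC·cos59° = 0 → T_BC = 0.727338·T_AC.
ΣF_y = 0: T_AC·sin68° + T_BC·sin59° = 1700.
Substitute: T_AC·(0.927184 + 0.727338·0.857167) = 1700 → T_AC = 1096.33 ≈ 1096 N.
Then T_BC = 0.727338 × 1096.33 = 797.4 N.

T_AC = 1096 N, T_BC = 797.4 N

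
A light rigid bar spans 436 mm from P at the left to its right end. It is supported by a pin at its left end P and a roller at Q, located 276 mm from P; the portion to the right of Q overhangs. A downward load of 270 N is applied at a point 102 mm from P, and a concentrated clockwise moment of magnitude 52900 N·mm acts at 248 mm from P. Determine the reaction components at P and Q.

P_x = 0, P_y = -21.45 N, Q_y = 291.4 N

Taking moments about P: Q_y·276 − 270·102 − 52900 = 0 → Q_y = 80440/276 = 291.449 ≈ 291.4 N.
ΣF_y = 0: P_y + 291.449 − 270 = 0 → P_y = -21.45 N.
ΣF_x = 0: no horizontal applied forces, so P_x = 0.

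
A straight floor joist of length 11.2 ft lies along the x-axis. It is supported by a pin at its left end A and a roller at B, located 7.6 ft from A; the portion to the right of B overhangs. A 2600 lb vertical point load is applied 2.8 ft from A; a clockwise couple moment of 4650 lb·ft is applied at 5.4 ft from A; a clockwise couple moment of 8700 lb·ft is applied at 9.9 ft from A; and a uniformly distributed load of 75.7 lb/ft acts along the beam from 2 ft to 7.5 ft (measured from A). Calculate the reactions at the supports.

Resultant of the distributed load: 75.7 × 5.5 = 416.35 lb at 4.75 ft from A.
ΣM about A: B_y·7.6 − 2600·2.8 − 4650 − 8700 − (75.7·5.5)·4.75 = 0 → B_y = 22607.6625/7.6 = 2974.69 ≈ 2975 lb.
ΣF_y = 0: A_y + 2974.69 − 2600 − 75.7·5.5 = 0 → A_y = 41.66 lb.
ΣF_x = 0: no horizontal applied forces, so A_x = 0.

A_x = 0, A_y = 41.66 lb, B_y = 2975 lb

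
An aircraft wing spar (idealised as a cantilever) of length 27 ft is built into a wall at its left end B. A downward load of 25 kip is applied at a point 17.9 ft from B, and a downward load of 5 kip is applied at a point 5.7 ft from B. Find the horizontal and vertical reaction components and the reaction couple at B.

ΣF_x = 0: B_x = 0.
ΣF_y = 0: B_y − 25 − 5 = 0 → B_y = 30.00 kip.
ΣM about B: M_B − 25·17.9 − 5·5.7 = 0 → M_B = 476.0 kip·ft.

B_x = 0, B_y = 30.00 kip, M_B = 476.0 kip·ft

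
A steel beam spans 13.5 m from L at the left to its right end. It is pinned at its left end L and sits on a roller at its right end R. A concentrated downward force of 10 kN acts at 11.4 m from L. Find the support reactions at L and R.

L_x = 0, L_y = 1.556 kN, R_y = 8.444 kN

Taking moments about L: R_y·13.5 − 10·11.4 = 0 → R_y = 114/13.5 = 8.44444 ≈ 8.444 kN.
ΣF_y = 0: L_y + 8.44444 − 10 = 0 → L_y = 1.556 kN.
ΣF_x = 0: no horizontal applied forces, so L_x = 0.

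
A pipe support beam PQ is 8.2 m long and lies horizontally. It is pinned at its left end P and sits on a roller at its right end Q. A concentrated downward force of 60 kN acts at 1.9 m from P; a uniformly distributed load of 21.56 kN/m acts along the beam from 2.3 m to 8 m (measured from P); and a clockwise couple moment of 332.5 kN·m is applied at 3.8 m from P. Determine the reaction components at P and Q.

P_x = 0, P_y = 51.26 kN, Q_y = 131.6 kN

Resultant of the distributed load: 21.56 × 5.7 = 122.892 kN at 5.15 m from P.
Taking moments about P: Q_y·8.2 − 60·1.9 − (21.56·5.7)·5.15 − 332.5 = 0 → Q_y = 1079.3938/8.2 = 131.633 ≈ 131.6 kN.
ΣF_y = 0: P_y + 131.633 − 60 − 21.56·5.7 = 0 → P_y = 51.26 kN.
ΣF_x = 0: no horizontal applied forces, so P_x = 0.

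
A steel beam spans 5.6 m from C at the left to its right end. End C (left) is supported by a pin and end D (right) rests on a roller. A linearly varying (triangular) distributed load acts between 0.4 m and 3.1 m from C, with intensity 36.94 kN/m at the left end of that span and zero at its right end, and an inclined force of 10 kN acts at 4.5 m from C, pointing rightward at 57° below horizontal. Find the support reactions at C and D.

Resultant of the triangular load: ½ × 36.94 × 2.7 = 49.869 kN, acting at 1.3 m from C (one-third of the span from the peak).
ΣM about C: D_y·5.6 − (½·36.94·2.7)·1.3 − 10·sin57°·4.5 = 0 → D_y = 102.57/5.6 = 18.3161 ≈ 18.32 kN.
ΣF_y = 0: C_y + 18.3161 − ½·36.94·2.7 − 10·sin57° = 0 → C_y = 39.94 kN.
ΣF_x = 0: C_x + 10·cos57° = 0 → C_x = -5.446 kN.

C_x = -5.446 kN, C_y = 39.94 kN, D_y = 18.32 kN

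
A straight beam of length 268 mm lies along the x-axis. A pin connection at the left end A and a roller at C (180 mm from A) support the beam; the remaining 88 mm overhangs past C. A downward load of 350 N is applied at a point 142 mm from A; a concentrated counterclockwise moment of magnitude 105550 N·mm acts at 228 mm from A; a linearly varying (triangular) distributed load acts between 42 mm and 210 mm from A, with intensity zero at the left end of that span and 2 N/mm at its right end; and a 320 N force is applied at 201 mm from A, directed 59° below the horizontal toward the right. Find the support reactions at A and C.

A_x = -164.8 N, A_y = 652.5 N, C_y = 139.8 N

Resultant of the triangular load: ½ × 2 × 168 = 168 N, acting at 154 mm from A (one-third of the span from the peak).
ΣM about A: C_y·180 − 350·142 + 105550 − (½·2·168)·154 − 320·sin59°·201 = 0 → C_y = 25155/180 = 139.75 ≈ 139.8 N.
ΣF_y = 0: A_y + 139.75 − 350 − ½·2·168 − 320·sin59° = 0 → A_y = 652.5 N.
ΣF_x = 0: A_x + 320·cos59° = 0 → A_x = -164.8 N.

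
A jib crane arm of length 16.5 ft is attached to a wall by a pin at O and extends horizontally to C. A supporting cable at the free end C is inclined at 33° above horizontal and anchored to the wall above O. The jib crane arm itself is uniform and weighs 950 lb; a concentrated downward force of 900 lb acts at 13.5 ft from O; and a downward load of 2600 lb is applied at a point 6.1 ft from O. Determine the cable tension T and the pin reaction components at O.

T = 3989 lb, O_x = 3345 lb, O_y = 2277 lb

ΣM about O: T·sin33°·16.5 − 950·8.25 − 900·13.5 − 2600·6.1 = 0 → T = 35847.5/(16.5·0.544639) = 3989.02 ≈ 3989 lb.
ΣF_x = 0: O_x − T·cos33° = 0 → O_x = 3989.02 × 0.838671 = 3345 lb.
ΣF_y = 0: O_y + T·sin33° − 950 − 900 − 2600 = 0 → O_y = 4450 − 3989.02 × 0.544639 = 2277 lb.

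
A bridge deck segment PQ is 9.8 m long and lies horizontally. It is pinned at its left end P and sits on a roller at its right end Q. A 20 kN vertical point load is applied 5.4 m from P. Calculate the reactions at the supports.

Taking moments about P: Q_y·9.8 − 20·5.4 = 0 → Q_y = 108/9.8 = 11.0204 ≈ 11.02 kN.
ΣF_y = 0: P_y + 11.0204 − 20 = 0 → P_y = 8.980 kN.
ΣF_x = 0: no horizontal applied forces, so P_x = 0.

P_x = 0, P_y = 8.980 kN, Q_y = 11.02 kN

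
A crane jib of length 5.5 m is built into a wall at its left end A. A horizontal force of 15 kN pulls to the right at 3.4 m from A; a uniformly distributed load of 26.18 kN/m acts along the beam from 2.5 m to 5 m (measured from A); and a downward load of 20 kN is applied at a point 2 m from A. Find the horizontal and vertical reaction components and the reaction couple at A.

Resultant of the distributed load: 26.18 × 2.5 = 65.45 kN at 3.75 m from A.
ΣF_x = 0: A_x + 15 = 0 → A_x = -15.00 kN.
ΣF_y = 0: A_y − 26.18·2.5 − 20 = 0 → A_y = 85.45 kN.
ΣM about A: M_A − (26.18·2.5)·3.75 − 20·2 = 0 → M_A = 285.4 kN·m.

A_x = -15.00 kN, A_y = 85.45 kN, M_A = 285.4 kN·m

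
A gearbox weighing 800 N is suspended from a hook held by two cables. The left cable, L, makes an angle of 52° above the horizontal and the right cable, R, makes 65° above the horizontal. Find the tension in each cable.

ΣF_x = 0: −T_L·cos52° + T_R·cos65° = 0 → T_R = 1.45678·T_L.
ΣF_y = 0: T_L·sin52° + T_R·sin65° = 800.
Substitute: T_L·(0.788011 + 1.45678·0.906308) = 800 → T_L = 379.452 ≈ 379.5 N.
Then T_R = 1.45678 × 379.452 = 552.8 N.

T_L = 379.5 N, T_R = 552.8 N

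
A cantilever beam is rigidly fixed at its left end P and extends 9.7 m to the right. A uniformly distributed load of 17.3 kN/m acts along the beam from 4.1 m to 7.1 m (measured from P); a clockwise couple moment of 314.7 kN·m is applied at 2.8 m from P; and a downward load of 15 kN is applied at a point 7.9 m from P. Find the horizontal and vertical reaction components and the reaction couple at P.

P_x = 0, P_y = 66.90 kN, M_P = 723.8 kN·m

Resultant of the distributed load: 17.3 × 3 = 51.9 kN at 5.6 m from P.
ΣF_x = 0: P_x = 0.
ΣF_y = 0: P_y − 17.3·3 − 15 = 0 → P_y = 66.90 kN.
ΣM about P: M_P − (17.3·3)·5.6 − 314.7 − 15·7.9 = 0 → M_P = 723.8 kN·m.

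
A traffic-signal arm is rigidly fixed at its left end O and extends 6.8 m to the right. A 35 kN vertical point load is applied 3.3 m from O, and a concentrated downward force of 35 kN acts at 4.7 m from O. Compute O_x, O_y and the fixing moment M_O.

O_x = 0, O_y = 70.00 kN, M_O = 280.0 kN·m

ΣF_x = 0: O_x = 0.
ΣF_y = 0: O_y − 35 − 35 = 0 → O_y = 70.00 kN.
ΣM about O: M_O − 35·3.3 − 35·4.7 = 0 → M_O = 280.0 kN·m.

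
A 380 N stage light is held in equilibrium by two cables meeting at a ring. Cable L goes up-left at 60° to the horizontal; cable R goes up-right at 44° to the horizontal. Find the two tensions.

T_L = 281.7 N, T_R = 195.8 N

ΣF_x = 0: −T_L·cos60° + T_R·cos44° = 0 → T_R = 0.695082·T_L.
ΣF_y = 0: T_L·sin60° + T_R·sin44° = 380.
Substitute: T_L·(0.866025 + 0.695082·0.694658) = 380 → T_L = 281.717 ≈ 281.7 N.
Then T_R = 0.695082 × 281.717 = 195.8 N.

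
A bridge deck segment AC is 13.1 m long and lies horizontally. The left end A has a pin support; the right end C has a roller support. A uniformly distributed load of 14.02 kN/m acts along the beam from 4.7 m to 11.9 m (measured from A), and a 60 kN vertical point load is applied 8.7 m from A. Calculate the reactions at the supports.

A_x = 0, A_y = 57.14 kN, C_y = 103.8 kN

Resultant of the distributed load: 14.02 × 7.2 = 100.944 kN at 8.3 m from A.
Taking moments about A: C_y·13.1 − (14.02·7.2)·8.3 − 60·8.7 = 0 → C_y = 1359.8352/13.1 = 103.804 ≈ 103.8 kN.
ΣF_y = 0: A_y + 103.804 − 14.02·7.2 − 60 = 0 → A_y = 57.14 kN.
ΣF_x = 0: no horizontal applied forces, so A_x = 0.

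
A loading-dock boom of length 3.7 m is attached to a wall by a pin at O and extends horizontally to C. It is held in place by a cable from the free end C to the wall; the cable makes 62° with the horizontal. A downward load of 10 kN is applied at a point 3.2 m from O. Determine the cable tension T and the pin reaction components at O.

ΣM about O: T·sin62°·3.7 − 10·3.2 = 0 → T = 32/(3.7·0.882948) = 9.7952 ≈ 9.795 kN.
ΣF_x = 0: O_x − T·cos62° = 0 → O_x = 9.7952 × 0.469472 = 4.599 kN.
ΣF_y = 0: O_y + T·sin62° − 10 = 0 → O_y = 10 − 9.7952 × 0.882948 = 1.351 kN.

T = 9.795 kN, O_x = 4.599 kN, O_y = 1.351 kN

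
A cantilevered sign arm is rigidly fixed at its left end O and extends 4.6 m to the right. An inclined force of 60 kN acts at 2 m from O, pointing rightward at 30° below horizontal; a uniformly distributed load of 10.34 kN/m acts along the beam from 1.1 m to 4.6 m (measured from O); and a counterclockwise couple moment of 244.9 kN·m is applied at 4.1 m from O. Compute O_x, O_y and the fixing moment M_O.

Resultant of the distributed load: 10.34 × 3.5 = 36.19 kN at 2.85 m from O.
ΣF_x = 0: O_x + 60·cos30° = 0 → O_x = -51.96 kN.
ΣF_y = 0: O_y − 60·sin30° − 10.34·3.5 = 0 → O_y = 66.19 kN.
ΣM about O: M_O − 60·sin30°·2 − (10.34·3.5)·2.85 + 244.9 = 0 → M_O = -81.76 kN·m.

O_x = -51.96 kN, O_y = 66.19 kN, M_O = -81.76 kN·m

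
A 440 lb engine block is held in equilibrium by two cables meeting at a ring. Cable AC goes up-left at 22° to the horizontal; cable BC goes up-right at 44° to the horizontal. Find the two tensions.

T_AC = 346.5 lb, T_BC = 446.6 lb

ΣF_x = 0: −T_AC·cos22° + T_BC·cos44° = 0 → T_BC = 1.28894·T_AC.
ΣF_y = 0: T_AC·sin22° + T_BC·sin44° = 440.
Substitute: T_AC·(0.374607 + 1.28894·0.694658) = 440 → T_AC = 346.462 ≈ 346.5 lb.
Then T_BC = 1.28894 × 346.462 = 446.6 lb.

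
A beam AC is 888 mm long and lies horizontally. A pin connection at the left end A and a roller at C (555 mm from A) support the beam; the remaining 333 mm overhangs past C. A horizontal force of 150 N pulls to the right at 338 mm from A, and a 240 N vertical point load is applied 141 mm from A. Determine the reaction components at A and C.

Moments about A: C_y·555 − 240·141 = 0 → C_y = 33840/555 = 60.973 ≈ 60.97 N.
ΣF_y = 0: A_y + 60.973 − 240 = 0 → A_y = 179.0 N.
ΣF_x = 0: A_x + 150 = 0 → A_x = -150.0 N.

A_x = -150.0 N, A_y = 179.0 N, C_y = 60.97 N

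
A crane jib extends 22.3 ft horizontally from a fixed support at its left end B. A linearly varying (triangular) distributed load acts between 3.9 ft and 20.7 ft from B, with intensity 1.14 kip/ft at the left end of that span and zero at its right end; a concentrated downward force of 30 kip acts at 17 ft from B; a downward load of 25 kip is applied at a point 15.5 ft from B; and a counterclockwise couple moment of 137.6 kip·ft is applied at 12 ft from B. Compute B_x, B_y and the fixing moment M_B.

B_x = 0, B_y = 64.58 kip, M_B = 850.9 kip·ft

Resultant of the triangular load: ½ × 1.14 × 16.8 = 9.576 kip, acting at 9.5 ft from B (one-third of the span from the peak).
ΣF_x = 0: B_x = 0.
ΣF_y = 0: B_y − ½·1.14·16.8 − 30 − 25 = 0 → B_y = 64.58 kip.
ΣM about B: M_B − (½·1.14·16.8)·9.5 − 30·17 − 25·15.5 + 137.6 = 0 → M_B = 850.9 kip·ft.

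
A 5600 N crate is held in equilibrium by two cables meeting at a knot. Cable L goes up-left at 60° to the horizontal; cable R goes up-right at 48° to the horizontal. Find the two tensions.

ΣF_x = 0: −T_L·cos60° + T_R·cos48° = 0 → T_R = 0.747238·T_L.
ΣF_y = 0: T_L·sin60° + T_R·sin48° = 5600.
Substitute: T_L·(0.866025 + 0.747238·0.743145) = 5600 → T_L = 3939.97 ≈ 3940 N.
Then T_R = 0.747238 × 3939.97 = 2944 N.

T_L = 3940 N, T_R = 2944 N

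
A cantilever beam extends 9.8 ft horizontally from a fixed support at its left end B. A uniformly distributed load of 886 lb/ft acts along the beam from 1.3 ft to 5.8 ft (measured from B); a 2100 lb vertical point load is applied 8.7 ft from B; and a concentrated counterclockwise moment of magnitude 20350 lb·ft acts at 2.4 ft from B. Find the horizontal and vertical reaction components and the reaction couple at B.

Resultant of the distributed load: 886 × 4.5 = 3987 lb at 3.55 ft from B.
ΣF_x = 0: B_x = 0.
ΣF_y = 0: B_y − 886·4.5 − 2100 = 0 → B_y = 6087 lb.
ΣM about B: M_B − (886·4.5)·3.55 − 2100·8.7 + 20350 = 0 → M_B = 12070 lb·ft.

B_x = 0, B_y = 6087 lb, M_B = 12070 lb·ft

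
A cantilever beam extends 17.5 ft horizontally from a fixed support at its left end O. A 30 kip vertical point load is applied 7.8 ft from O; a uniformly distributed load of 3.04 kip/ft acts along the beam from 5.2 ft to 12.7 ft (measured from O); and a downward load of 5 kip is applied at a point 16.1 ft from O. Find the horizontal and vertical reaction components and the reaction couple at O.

O_x = 0, O_y = 57.80 kip, M_O = 518.6 kip·ft

Resultant of the distributed load: 3.04 × 7.5 = 22.8 kip at 8.95 ft from O.
ΣF_x = 0: O_x = 0.
ΣF_y = 0: O_y − 30 − 3.04·7.5 − 5 = 0 → O_y = 57.80 kip.
ΣM about O: M_O − 30·7.8 − (3.04·7.5)·8.95 − 5·16.1 = 0 → M_O = 518.6 kip·ft.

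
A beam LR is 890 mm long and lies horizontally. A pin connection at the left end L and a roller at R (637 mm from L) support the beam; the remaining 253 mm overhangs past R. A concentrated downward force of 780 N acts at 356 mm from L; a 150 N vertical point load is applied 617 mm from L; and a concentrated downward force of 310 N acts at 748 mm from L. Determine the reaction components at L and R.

L_x = 0, L_y = 294.8 N, R_y = 945.2 N

ΣM about L: R_y·637 − 780·356 − 150·617 − 310·748 = 0 → R_y = 602110/637 = 945.228 ≈ 945.2 N.
ΣF_y = 0: L_y + 945.228 − 780 − 150 − 310 = 0 → L_y = 294.8 N.
ΣF_x = 0: no horizontal applied forces, so L_x = 0.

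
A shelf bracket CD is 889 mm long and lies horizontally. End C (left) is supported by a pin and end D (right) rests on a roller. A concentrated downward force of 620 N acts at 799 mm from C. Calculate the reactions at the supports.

Taking moments about C: D_y·889 − 620·799 = 0 → D_y = 495380/889 = 557.233 ≈ 557.2 N.
ΣF_y = 0: C_y + 557.233 − 620 = 0 → C_y = 62.77 N.
ΣF_x = 0: no horizontal applied forces, so C_x = 0.

C_x = 0, C_y = 62.77 N, D_y = 557.2 N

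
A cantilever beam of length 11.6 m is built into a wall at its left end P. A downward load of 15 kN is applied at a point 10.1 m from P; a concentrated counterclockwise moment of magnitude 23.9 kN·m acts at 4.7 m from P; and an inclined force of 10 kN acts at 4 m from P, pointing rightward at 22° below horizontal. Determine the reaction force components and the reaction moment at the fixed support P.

P_x = -9.272 kN, P_y = 18.75 kN, M_P = 142.6 kN·m

ΣF_x = 0: P_x + 10·cos22° = 0 → P_x = -9.272 kN.
ΣF_y = 0: P_y − 15 − 10·sin22° = 0 → P_y = 18.75 kN.
ΣM about P: M_P − 15·10.1 + 23.9 − 10·sin22°·4 = 0 → M_P = 142.6 kN·m.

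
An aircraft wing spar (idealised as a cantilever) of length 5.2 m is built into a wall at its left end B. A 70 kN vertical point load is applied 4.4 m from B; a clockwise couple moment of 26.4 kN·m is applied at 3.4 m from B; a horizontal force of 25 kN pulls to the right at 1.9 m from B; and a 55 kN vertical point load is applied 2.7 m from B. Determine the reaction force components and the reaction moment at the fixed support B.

ΣF_x = 0: B_x + 25 = 0 → B_x = -25.00 kN.
ΣF_y = 0: B_y − 70 − 55 = 0 → B_y = 125.0 kN.
ΣM about B: M_B − 70·4.4 − 26.4 − 55·2.7 = 0 → M_B = 482.9 kN·m.

B_x = -25.00 kN, B_y = 125.0 kN, M_B = 482.9 kN·m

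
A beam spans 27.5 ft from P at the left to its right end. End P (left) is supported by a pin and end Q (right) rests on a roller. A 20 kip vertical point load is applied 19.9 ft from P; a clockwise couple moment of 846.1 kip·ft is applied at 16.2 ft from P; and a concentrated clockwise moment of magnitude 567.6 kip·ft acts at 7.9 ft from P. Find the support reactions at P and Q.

ΣM about P: Q_y·27.5 − 20·19.9 − 846.1 − 567.6 = 0 → Q_y = 1811.7/27.5 = 65.88 kip.
ΣF_y = 0: P_y + 65.88 − 20 = 0 → P_y = -45.88 kip.
ΣF_x = 0: no horizontal applied forces, so P_x = 0.

P_x = 0, P_y = -45.88 kip, Q_y = 65.88 kip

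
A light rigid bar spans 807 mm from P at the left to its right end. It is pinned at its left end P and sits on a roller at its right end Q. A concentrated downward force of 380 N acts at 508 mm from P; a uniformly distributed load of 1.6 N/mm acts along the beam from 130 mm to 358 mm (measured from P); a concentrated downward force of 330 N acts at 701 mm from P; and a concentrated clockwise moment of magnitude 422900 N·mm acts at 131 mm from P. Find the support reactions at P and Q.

Resultant of the distributed load: 1.6 × 228 = 364.8 N at 244 mm from P.
Taking moments about P: Q_y·807 − 380·508 − (1.6·228)·244 − 330·701 − 422900 = 0 → Q_y = 936281.2/807 = 1160.2 ≈ 1160 N.
ΣF_y = 0: P_y + 1160.2 − 380 − 1.6·228 − 330 = 0 → P_y = -85.40 N.
ΣF_x = 0: no horizontal applied forces, so P_x = 0.

P_x = 0, P_y = -85.40 N, Q_y = 1160 N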